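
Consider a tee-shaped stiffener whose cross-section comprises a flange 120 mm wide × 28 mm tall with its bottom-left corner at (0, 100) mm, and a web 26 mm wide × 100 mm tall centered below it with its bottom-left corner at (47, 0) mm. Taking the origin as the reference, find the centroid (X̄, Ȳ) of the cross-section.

X̄ = 60.00 mm, Ȳ = 86.08 mm

web: A = 26 × 100 = 2600.00, centroid at (60.00, 50.00).
flange: A = 120 × 28 = 3360.00, centroid at (60.00, 114.00).
ΣA = 5960.00 mm²
ΣAX̄ = (2600.00)(60.00) + (3360.00)(60.00) = 357600.00 mm³
ΣAȲ = (2600.00)(50.00) + (3360.00)(114.00) = 513040.00 mm³
X̄ = 357600.00 / 5960.00 = 60.00 mm
Ȳ = 513040.00 / 5960.00 = 86.08 mm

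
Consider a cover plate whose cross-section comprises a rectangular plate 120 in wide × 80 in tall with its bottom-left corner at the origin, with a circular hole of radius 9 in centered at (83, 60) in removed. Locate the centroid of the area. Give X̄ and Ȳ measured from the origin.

X̄ = 59.37 in, Ȳ = 39.46 in

Part | A | x̄ᵢ | ȳᵢ | A·x̄ᵢ | A·ȳᵢ
plate | 9600.00 | 60.00 | 40.00 | 576000.00 | 384000.00
hole | -254.47 | 83.00 | 60.00 | -21120.93 | -15268.14
Σ | 9345.53 |  |  | 554879.07 | 368731.86
X̄ = 554879.07 / 9345.53 = 59.37 in
Ȳ = 368731.86 / 9345.53 = 39.46 in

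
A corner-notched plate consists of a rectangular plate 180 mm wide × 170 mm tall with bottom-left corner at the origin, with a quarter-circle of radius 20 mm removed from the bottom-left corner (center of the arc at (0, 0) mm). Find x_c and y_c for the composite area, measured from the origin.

plate: A = 180 × 170 = 30600.00, centroid at (90.00, 85.00).
removed quarter-circle: A = −¼π·20² = -314.16, centroid at (8.49, 8.49).
ΣA = 30285.84 mm², ΣAx_c = 2751333.33 mm³, ΣAy_c = 2598333.33 mm³.
x_c = 2751333.33/30285.84 = 90.85 mm; y_c = 2598333.33/30285.84 = 85.79 mm.

x_c = 90.85 mm, y_c = 85.79 mm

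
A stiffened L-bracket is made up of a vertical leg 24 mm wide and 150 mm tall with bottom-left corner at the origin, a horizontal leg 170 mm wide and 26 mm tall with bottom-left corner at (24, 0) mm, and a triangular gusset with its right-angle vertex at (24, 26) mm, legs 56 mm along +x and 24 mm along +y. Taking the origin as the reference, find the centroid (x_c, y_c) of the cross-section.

x_c = 63.70 mm, y_c = 40.30 mm

Part | A | x̄ᵢ | ȳᵢ | A·x̄ᵢ | A·ȳᵢ
vertical leg | 3600.00 | 12.00 | 75.00 | 43200.00 | 270000.00
horizontal leg | 4420.00 | 109.00 | 13.00 | 481780.00 | 57460.00
gusset | 672.00 | 42.67 | 34.00 | 28672.00 | 22848.00
Σ | 8692.00 |  |  | 553652.00 | 350308.00
x_c = 553652.00 / 8692.00 = 63.70 mm
y_c = 350308.00 / 8692.00 = 40.30 mm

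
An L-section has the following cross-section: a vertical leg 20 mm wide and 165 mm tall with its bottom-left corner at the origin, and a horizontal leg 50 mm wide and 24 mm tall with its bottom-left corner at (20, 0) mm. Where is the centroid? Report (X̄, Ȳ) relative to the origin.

Part | A | x̄ᵢ | ȳᵢ | A·x̄ᵢ | A·ȳᵢ
vertical leg | 3300.00 | 10.00 | 82.50 | 33000.00 | 272250.00
horizontal leg | 1200.00 | 45.00 | 12.00 | 54000.00 | 14400.00
Σ | 4500.00 |  |  | 87000.00 | 286650.00
X̄ = 87000.00 / 4500.00 = 19.33 mm
Ȳ = 286650.00 / 4500.00 = 63.70 mm

X̄ = 19.33 mm, Ȳ = 63.70 mm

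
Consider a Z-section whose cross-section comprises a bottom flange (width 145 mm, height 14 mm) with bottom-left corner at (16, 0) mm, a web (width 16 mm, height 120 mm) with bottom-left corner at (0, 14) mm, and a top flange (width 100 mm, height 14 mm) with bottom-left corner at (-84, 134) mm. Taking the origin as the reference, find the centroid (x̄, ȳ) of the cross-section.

x̄ = 27.55 mm, ȳ = 66.11 mm

Part | A | x̄ᵢ | ȳᵢ | A·x̄ᵢ | A·ȳᵢ
bottom flange | 2030.00 | 88.50 | 7.00 | 179655.00 | 14210.00
web | 1920.00 | 8.00 | 74.00 | 15360.00 | 142080.00
top flange | 1400.00 | -34.00 | 141.00 | -47600.00 | 197400.00
Σ | 5350.00 |  |  | 147415.00 | 353690.00
x̄ = 147415.00 / 5350.00 = 27.55 mm
ȳ = 353690.00 / 5350.00 = 66.11 mm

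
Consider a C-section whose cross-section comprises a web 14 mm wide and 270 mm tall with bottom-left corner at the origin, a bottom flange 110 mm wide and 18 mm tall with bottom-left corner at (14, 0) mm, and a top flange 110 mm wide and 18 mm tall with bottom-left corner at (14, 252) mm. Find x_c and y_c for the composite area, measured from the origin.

web: A = 14 × 270 = 3780.00, centroid at (7.00, 135.00).
bottom flange: A = 110 × 18 = 1980.00, centroid at (69.00, 9.00).
top flange: A = 110 × 18 = 1980.00, centroid at (69.00, 261.00).
ΣA = 7740.00 mm², ΣAx_c = 299700.00 mm³, ΣAy_c = 1044900.00 mm³.
x_c = 299700.00/7740.00 = 38.72 mm; y_c = 1044900.00/7740.00 = 135.00 mm.

x_c = 38.72 mm, y_c = 135.00 mm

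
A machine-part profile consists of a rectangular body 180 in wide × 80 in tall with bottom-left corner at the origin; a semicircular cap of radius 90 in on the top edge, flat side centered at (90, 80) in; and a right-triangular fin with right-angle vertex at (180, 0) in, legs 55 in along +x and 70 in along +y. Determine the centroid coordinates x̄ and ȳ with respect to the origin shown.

x̄ = 97.18 in, ȳ = 73.15 in

rectangular body: A = 180 × 80 = 14400.00, centroid at (90.00, 40.00).
semicircular top: A = ½π·90² = 12723.45, centroid at (90.00, 118.20).
triangular fin: A = ½·55·70 = 1925.00, centroid at (198.33, 23.33).
ΣA = 29048.45 in²
ΣAx̄ = (14400.00)(90.00) + (12723.45)(90.00) + (1925.00)(198.33) = 2822902.19 in³
ΣAȳ = (14400.00)(40.00) + (12723.45)(118.20) + (1925.00)(23.33) = 2124792.69 in³
x̄ = 2822902.19 / 29048.45 = 97.18 in
ȳ = 2124792.69 / 29048.45 = 73.15 in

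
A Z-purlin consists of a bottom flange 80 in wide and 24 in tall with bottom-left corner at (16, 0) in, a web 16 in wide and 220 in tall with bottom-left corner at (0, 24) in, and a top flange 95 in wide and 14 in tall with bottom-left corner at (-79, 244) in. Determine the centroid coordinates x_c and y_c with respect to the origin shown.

Part | A | x̄ᵢ | ȳᵢ | A·x̄ᵢ | A·ȳᵢ
bottom flange | 1920.00 | 56.00 | 12.00 | 107520.00 | 23040.00
web | 3520.00 | 8.00 | 134.00 | 28160.00 | 471680.00
top flange | 1330.00 | -31.50 | 251.00 | -41895.00 | 333830.00
Σ | 6770.00 |  |  | 93785.00 | 828550.00
x_c = 93785.00 / 6770.00 = 13.85 in
y_c = 828550.00 / 6770.00 = 122.39 in

x_c = 13.85 in, y_c = 122.39 in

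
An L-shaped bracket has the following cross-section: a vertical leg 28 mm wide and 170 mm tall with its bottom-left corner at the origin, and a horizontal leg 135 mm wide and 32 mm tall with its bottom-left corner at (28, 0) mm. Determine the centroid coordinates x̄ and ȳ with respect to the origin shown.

vertical leg: A = 28 × 170 = 4760.00, centroid at (14.00, 85.00).
horizontal leg: A = 135 × 32 = 4320.00, centroid at (95.50, 16.00).
ΣA = 9080.00 mm², ΣAx̄ = 479200.00 mm³, ΣAȳ = 473720.00 mm³.
x̄ = 479200.00/9080.00 = 52.78 mm; ȳ = 473720.00/9080.00 = 52.17 mm.

x̄ = 52.78 mm, ȳ = 52.17 mm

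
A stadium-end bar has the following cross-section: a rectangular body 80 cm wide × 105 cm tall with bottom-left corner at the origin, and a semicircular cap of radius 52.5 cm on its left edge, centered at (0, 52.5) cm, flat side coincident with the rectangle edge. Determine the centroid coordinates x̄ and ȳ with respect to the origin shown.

rectangular body: A = 80 × 105 = 8400.00, centroid at (40.00, 52.50).
semicircular end: A = ½π·52.5² = 4329.51, centroid at (-22.28, 52.50).
ΣA = 12729.51 cm²
ΣAx̄ = (8400.00)(40.00) + (4329.51)(-22.28) = 239531.25 cm³
ΣAȳ = (8400.00)(52.50) + (4329.51)(52.50) = 668299.14 cm³
x̄ = 239531.25 / 12729.51 = 18.82 cm
ȳ = 668299.14 / 12729.51 = 52.50 cm

x̄ = 18.82 cm, ȳ = 52.50 cm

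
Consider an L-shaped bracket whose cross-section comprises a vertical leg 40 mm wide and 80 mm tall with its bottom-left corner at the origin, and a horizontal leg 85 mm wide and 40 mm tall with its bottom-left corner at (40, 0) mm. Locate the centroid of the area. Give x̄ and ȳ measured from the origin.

x̄ = 52.20 mm, ȳ = 29.70 mm

vertical leg: A = 40 × 80 = 3200.00, centroid at (20.00, 40.00).
horizontal leg: A = 85 × 40 = 3400.00, centroid at (82.50, 20.00).
ΣA = 6600.00 mm²
ΣAx̄ = (3200.00)(20.00) + (3400.00)(82.50) = 344500.00 mm³
ΣAȳ = (3200.00)(40.00) + (3400.00)(20.00) = 196000.00 mm³
x̄ = 344500.00 / 6600.00 = 52.20 mm
ȳ = 196000.00 / 6600.00 = 29.70 mm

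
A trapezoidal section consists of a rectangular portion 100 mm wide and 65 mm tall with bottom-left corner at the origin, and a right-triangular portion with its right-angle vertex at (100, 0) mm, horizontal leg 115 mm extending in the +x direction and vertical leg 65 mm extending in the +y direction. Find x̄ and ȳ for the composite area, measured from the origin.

x̄ = 82.25 mm, ȳ = 28.54 mm

rectangular portion: A = 100 × 65 = 6500.00, centroid at (50.00, 32.50).
triangular portion: A = ½·115·65 = 3737.50, centroid at (138.33, 21.67).
ΣA = 10237.50 mm²
ΣAx̄ = (6500.00)(50.00) + (3737.50)(138.33) = 842020.83 mm³
ΣAȳ = (6500.00)(32.50) + (3737.50)(21.67) = 292229.17 mm³
x̄ = 842020.83 / 10237.50 = 82.25 mm
ȳ = 292229.17 / 10237.50 = 28.54 mm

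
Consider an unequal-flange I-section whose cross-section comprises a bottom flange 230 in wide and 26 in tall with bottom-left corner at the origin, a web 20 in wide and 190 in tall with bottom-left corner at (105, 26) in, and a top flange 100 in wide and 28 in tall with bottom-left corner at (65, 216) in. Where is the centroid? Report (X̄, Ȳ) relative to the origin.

bottom flange: A = 230 × 26 = 5980.00, centroid at (115.00, 13.00).
web: A = 20 × 190 = 3800.00, centroid at (115.00, 121.00).
top flange: A = 100 × 28 = 2800.00, centroid at (115.00, 230.00).
ΣA = 12580.00 in²
ΣAX̄ = (5980.00)(115.00) + (3800.00)(115.00) + (2800.00)(115.00) = 1446700.00 in³
ΣAȲ = (5980.00)(13.00) + (3800.00)(121.00) + (2800.00)(230.00) = 1181540.00 in³
X̄ = 1446700.00 / 12580.00 = 115.00 in
Ȳ = 1181540.00 / 12580.00 = 93.92 in

X̄ = 115.00 in, Ȳ = 93.92 in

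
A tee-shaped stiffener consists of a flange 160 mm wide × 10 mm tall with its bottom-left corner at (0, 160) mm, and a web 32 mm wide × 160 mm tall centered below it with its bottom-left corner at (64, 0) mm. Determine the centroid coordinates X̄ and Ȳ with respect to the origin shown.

X̄ = 80.00 mm, Ȳ = 100.24 mm

web: A = 32 × 160 = 5120.00, centroid at (80.00, 80.00).
flange: A = 160 × 10 = 1600.00, centroid at (80.00, 165.00).
ΣA = 6720.00 mm², ΣAX̄ = 537600.00 mm³, ΣAȲ = 673600.00 mm³.
X̄ = 537600.00/6720.00 = 80.00 mm; Ȳ = 673600.00/6720.00 = 100.24 mm.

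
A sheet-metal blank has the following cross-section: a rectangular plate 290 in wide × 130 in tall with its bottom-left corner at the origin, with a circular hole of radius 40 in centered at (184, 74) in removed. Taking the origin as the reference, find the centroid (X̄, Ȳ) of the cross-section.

plate: A = 290 × 130 = 37700.00, centroid at (145.00, 65.00).
hole: A = −π·40² = -5026.55, centroid at (184.00, 74.00).
ΣA = 32673.45 in², ΣAX̄ = 4541615.12 in³, ΣAȲ = 2078535.43 in³.
X̄ = 4541615.12/32673.45 = 139.00 in; Ȳ = 2078535.43/32673.45 = 63.62 in.

X̄ = 139.00 in, Ȳ = 63.62 in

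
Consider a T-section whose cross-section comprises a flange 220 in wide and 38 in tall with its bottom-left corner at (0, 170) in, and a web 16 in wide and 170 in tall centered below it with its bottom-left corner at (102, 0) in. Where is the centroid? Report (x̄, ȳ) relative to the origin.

web: A = 16 × 170 = 2720.00, centroid at (110.00, 85.00).
flange: A = 220 × 38 = 8360.00, centroid at (110.00, 189.00).
ΣA = 11080.00 in²
ΣAx̄ = (2720.00)(110.00) + (8360.00)(110.00) = 1218800.00 in³
ΣAȳ = (2720.00)(85.00) + (8360.00)(189.00) = 1811240.00 in³
x̄ = 1218800.00 / 11080.00 = 110.00 in
ȳ = 1811240.00 / 11080.00 = 163.47 in

x̄ = 110.00 in, ȳ = 163.47 in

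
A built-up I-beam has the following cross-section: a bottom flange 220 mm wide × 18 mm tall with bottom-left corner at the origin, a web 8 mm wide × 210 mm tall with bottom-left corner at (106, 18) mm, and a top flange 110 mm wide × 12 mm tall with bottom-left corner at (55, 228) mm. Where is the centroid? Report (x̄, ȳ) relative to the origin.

bottom flange: A = 220 × 18 = 3960.00, centroid at (110.00, 9.00).
web: A = 8 × 210 = 1680.00, centroid at (110.00, 123.00).
top flange: A = 110 × 12 = 1320.00, centroid at (110.00, 234.00).
ΣA = 6960.00 mm²
ΣAx̄ = (3960.00)(110.00) + (1680.00)(110.00) + (1320.00)(110.00) = 765600.00 mm³
ΣAȳ = (3960.00)(9.00) + (1680.00)(123.00) + (1320.00)(234.00) = 551160.00 mm³
x̄ = 765600.00 / 6960.00 = 110.00 mm
ȳ = 551160.00 / 6960.00 = 79.19 mm

x̄ = 110.00 mm, ȳ = 79.19 mm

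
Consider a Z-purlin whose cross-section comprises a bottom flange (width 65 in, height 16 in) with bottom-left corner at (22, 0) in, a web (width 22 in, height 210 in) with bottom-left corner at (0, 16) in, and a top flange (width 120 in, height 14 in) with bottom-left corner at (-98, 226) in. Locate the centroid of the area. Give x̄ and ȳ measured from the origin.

x̄ = 5.95 in, ȳ = 130.62 in

bottom flange: A = 65 × 16 = 1040.00, centroid at (54.50, 8.00).
web: A = 22 × 210 = 4620.00, centroid at (11.00, 121.00).
top flange: A = 120 × 14 = 1680.00, centroid at (-38.00, 233.00).
ΣA = 7340.00 in², ΣAx̄ = 43660.00 in³, ΣAȳ = 958780.00 in³.
x̄ = 43660.00/7340.00 = 5.95 in; ȳ = 958780.00/7340.00 = 130.62 in.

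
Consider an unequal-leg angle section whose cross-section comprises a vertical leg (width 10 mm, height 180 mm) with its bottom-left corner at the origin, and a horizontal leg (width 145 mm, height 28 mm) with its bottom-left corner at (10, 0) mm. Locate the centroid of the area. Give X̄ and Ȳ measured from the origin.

X̄ = 58.69 mm, Ȳ = 37.34 mm

Part | A | x̄ᵢ | ȳᵢ | A·x̄ᵢ | A·ȳᵢ
vertical leg | 1800.00 | 5.00 | 90.00 | 9000.00 | 162000.00
horizontal leg | 4060.00 | 82.50 | 14.00 | 334950.00 | 56840.00
Σ | 5860.00 |  |  | 343950.00 | 218840.00
X̄ = 343950.00 / 5860.00 = 58.69 mm
Ȳ = 218840.00 / 5860.00 = 37.34 mm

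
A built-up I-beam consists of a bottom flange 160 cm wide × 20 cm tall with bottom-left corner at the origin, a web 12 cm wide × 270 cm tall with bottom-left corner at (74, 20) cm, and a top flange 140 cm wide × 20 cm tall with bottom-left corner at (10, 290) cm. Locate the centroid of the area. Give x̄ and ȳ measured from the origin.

x̄ = 80.00 cm, ȳ = 148.72 cm

bottom flange: A = 160 × 20 = 3200.00, centroid at (80.00, 10.00).
web: A = 12 × 270 = 3240.00, centroid at (80.00, 155.00).
top flange: A = 140 × 20 = 2800.00, centroid at (80.00, 300.00).
ΣA = 9240.00 cm²
ΣAx̄ = (3200.00)(80.00) + (3240.00)(80.00) + (2800.00)(80.00) = 739200.00 cm³
ΣAȳ = (3200.00)(10.00) + (3240.00)(155.00) + (2800.00)(300.00) = 1374200.00 cm³
x̄ = 739200.00 / 9240.00 = 80.00 cm
ȳ = 1374200.00 / 9240.00 = 148.72 cm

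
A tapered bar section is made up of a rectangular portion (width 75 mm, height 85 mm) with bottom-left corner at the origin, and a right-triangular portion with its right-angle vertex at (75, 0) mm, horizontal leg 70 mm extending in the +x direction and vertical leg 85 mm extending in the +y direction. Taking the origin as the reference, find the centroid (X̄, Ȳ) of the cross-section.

X̄ = 56.86 mm, Ȳ = 37.99 mm

rectangular portion: A = 75 × 85 = 6375.00, centroid at (37.50, 42.50).
triangular portion: A = ½·70·85 = 2975.00, centroid at (98.33, 28.33).
ΣA = 9350.00 mm²
ΣAX̄ = (6375.00)(37.50) + (2975.00)(98.33) = 531604.17 mm³
ΣAȲ = (6375.00)(42.50) + (2975.00)(28.33) = 355229.17 mm³
X̄ = 531604.17 / 9350.00 = 56.86 mm
Ȳ = 355229.17 / 9350.00 = 37.99 mm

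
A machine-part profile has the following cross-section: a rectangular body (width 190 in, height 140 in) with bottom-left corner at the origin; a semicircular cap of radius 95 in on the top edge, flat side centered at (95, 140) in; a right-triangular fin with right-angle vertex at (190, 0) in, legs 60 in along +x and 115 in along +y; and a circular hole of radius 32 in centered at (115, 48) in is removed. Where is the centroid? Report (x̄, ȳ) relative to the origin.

x̄ = 103.11 in, ȳ = 107.20 in

rectangular body: A = 190 × 140 = 26600.00, centroid at (95.00, 70.00).
semicircular top: A = ½π·95² = 14176.44, centroid at (95.00, 180.32).
triangular fin: A = ½·60·115 = 3450.00, centroid at (210.00, 38.33).
hole: A = −π·32² = -3216.99, centroid at (115.00, 48.00).
ΣA = 41009.45 in², ΣAx̄ = 4228307.55 in³, ΣAȳ = 4396118.93 in³.
x̄ = 4228307.55/41009.45 = 103.11 in; ȳ = 4396118.93/41009.45 = 107.20 in.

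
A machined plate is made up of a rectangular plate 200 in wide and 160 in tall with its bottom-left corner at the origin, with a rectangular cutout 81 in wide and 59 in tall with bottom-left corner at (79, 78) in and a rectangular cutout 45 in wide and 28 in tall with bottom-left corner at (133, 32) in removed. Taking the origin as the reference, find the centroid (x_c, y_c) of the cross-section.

Part | A | x̄ᵢ | ȳᵢ | A·x̄ᵢ | A·ȳᵢ
plate | 32000.00 | 100.00 | 80.00 | 3200000.00 | 2560000.00
hole 1 | -4779.00 | 119.50 | 107.50 | -571090.50 | -513742.50
hole 2 | -1260.00 | 155.50 | 46.00 | -195930.00 | -57960.00
Σ | 25961.00 |  |  | 2432979.50 | 1988297.50
x_c = 2432979.50 / 25961.00 = 93.72 in
y_c = 1988297.50 / 25961.00 = 76.59 in

x_c = 93.72 in, y_c = 76.59 in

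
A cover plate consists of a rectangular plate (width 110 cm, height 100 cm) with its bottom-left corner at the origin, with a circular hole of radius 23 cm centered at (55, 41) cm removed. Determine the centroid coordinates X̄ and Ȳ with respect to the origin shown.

Part | A | x̄ᵢ | ȳᵢ | A·x̄ᵢ | A·ȳᵢ
plate | 11000.00 | 55.00 | 50.00 | 605000.00 | 550000.00
hole | -1661.90 | 55.00 | 41.00 | -91404.64 | -68138.00
Σ | 9338.10 |  |  | 513595.36 | 481862.00
X̄ = 513595.36 / 9338.10 = 55.00 cm
Ȳ = 481862.00 / 9338.10 = 51.60 cm

X̄ = 55.00 cm, Ȳ = 51.60 cm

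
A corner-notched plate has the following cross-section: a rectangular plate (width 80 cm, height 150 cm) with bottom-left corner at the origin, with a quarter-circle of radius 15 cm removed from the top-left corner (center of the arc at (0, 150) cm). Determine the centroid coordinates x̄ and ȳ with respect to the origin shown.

plate: A = 80 × 150 = 12000.00, centroid at (40.00, 75.00).
removed quarter-circle: A = −¼π·15² = -176.71, centroid at (6.37, 143.63).
ΣA = 11823.29 cm², ΣAx̄ = 478875.00 cm³, ΣAȳ = 874617.81 cm³.
x̄ = 478875.00/11823.29 = 40.50 cm; ȳ = 874617.81/11823.29 = 73.97 cm.

x̄ = 40.50 cm, ȳ = 73.97 cm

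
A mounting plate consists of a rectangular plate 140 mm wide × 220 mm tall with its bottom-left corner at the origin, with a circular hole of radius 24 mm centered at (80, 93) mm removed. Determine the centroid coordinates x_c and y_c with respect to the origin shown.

Part | A | x̄ᵢ | ȳᵢ | A·x̄ᵢ | A·ȳᵢ
plate | 30800.00 | 70.00 | 110.00 | 2156000.00 | 3388000.00
hole | -1809.56 | 80.00 | 93.00 | -144764.59 | -168288.84
Σ | 28990.44 |  |  | 2011235.41 | 3219711.16
x_c = 2011235.41 / 28990.44 = 69.38 mm
y_c = 3219711.16 / 28990.44 = 111.06 mm

x_c = 69.38 mm, y_c = 111.06 mm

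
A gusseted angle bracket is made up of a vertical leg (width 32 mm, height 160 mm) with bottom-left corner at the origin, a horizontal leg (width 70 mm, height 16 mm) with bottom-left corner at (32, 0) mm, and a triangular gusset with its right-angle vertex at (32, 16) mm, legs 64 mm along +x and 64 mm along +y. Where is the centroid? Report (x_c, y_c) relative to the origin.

vertical leg: A = 32 × 160 = 5120.00, centroid at (16.00, 80.00).
horizontal leg: A = 70 × 16 = 1120.00, centroid at (67.00, 8.00).
gusset: A = ½·64·64 = 2048.00, centroid at (53.33, 37.33).
ΣA = 8288.00 mm²
ΣAx_c = (5120.00)(16.00) + (1120.00)(67.00) + (2048.00)(53.33) = 266186.67 mm³
ΣAy_c = (5120.00)(80.00) + (1120.00)(8.00) + (2048.00)(37.33) = 495018.67 mm³
x_c = 266186.67 / 8288.00 = 32.12 mm
y_c = 495018.67 / 8288.00 = 59.73 mm

x_c = 32.12 mm, y_c = 59.73 mm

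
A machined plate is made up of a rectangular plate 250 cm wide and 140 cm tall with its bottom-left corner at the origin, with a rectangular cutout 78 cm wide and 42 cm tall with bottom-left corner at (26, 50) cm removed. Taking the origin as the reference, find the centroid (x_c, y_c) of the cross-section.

plate: A = 250 × 140 = 35000.00, centroid at (125.00, 70.00).
hole: A = −(78 × 42) = -3276.00, centroid at (65.00, 71.00).
ΣA = 31724.00 cm², ΣAx_c = 4162060.00 cm³, ΣAy_c = 2217404.00 cm³.
x_c = 4162060.00/31724.00 = 131.20 cm; y_c = 2217404.00/31724.00 = 69.90 cm.

x_c = 131.20 cm, y_c = 69.90 cm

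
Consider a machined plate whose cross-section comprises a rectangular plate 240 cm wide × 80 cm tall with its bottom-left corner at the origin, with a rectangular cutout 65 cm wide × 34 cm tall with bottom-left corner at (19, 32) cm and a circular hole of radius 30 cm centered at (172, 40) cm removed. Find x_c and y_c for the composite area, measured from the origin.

plate: A = 240 × 80 = 19200.00, centroid at (120.00, 40.00).
hole 1: A = −(65 × 34) = -2210.00, centroid at (51.50, 49.00).
hole 2: A = −π·30² = -2827.43, centroid at (172.00, 40.00).
ΣA = 14162.57 cm², ΣAx_c = 1703866.46 cm³, ΣAy_c = 546612.66 cm³.
x_c = 1703866.46/14162.57 = 120.31 cm; y_c = 546612.66/14162.57 = 38.60 cm.

x_c = 120.31 cm, y_c = 38.60 cm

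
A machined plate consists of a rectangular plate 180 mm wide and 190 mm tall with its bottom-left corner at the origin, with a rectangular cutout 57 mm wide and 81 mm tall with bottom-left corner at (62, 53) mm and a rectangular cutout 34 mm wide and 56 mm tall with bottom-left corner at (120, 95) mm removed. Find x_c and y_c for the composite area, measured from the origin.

plate: A = 180 × 190 = 34200.00, centroid at (90.00, 95.00).
hole 1: A = −(57 × 81) = -4617.00, centroid at (90.50, 93.50).
hole 2: A = −(34 × 56) = -1904.00, centroid at (137.00, 123.00).
ΣA = 27679.00 mm², ΣAx_c = 2399313.50 mm³, ΣAy_c = 2583118.50 mm³.
x_c = 2399313.50/27679.00 = 86.68 mm; y_c = 2583118.50/27679.00 = 93.32 mm.

x_c = 86.68 mm, y_c = 93.32 mm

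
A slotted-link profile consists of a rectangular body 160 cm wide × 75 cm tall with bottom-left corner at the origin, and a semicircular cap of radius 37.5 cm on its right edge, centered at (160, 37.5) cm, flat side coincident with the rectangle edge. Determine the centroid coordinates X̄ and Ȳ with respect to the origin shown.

X̄ = 94.91 cm, Ȳ = 37.50 cm

rectangular body: A = 160 × 75 = 12000.00, centroid at (80.00, 37.50).
semicircular end: A = ½π·37.5² = 2208.93, centroid at (175.92, 37.50).
ΣA = 14208.93 cm²
ΣAX̄ = (12000.00)(80.00) + (2208.93)(175.92) = 1348585.42 cm³
ΣAȲ = (12000.00)(37.50) + (2208.93)(37.50) = 532834.96 cm³
X̄ = 1348585.42 / 14208.93 = 94.91 cm
Ȳ = 532834.96 / 14208.93 = 37.50 cm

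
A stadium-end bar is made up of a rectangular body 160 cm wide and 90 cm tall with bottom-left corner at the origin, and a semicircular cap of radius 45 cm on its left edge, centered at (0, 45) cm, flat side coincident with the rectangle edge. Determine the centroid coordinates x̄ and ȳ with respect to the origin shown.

Part | A | x̄ᵢ | ȳᵢ | A·x̄ᵢ | A·ȳᵢ
rectangular body | 14400.00 | 80.00 | 45.00 | 1152000.00 | 648000.00
semicircular end | 3180.86 | -19.10 | 45.00 | -60750.00 | 143138.82
Σ | 17580.86 |  |  | 1091250.00 | 791138.82
x̄ = 1091250.00 / 17580.86 = 62.07 cm
ȳ = 791138.82 / 17580.86 = 45.00 cm

x̄ = 62.07 cm, ȳ = 45.00 cm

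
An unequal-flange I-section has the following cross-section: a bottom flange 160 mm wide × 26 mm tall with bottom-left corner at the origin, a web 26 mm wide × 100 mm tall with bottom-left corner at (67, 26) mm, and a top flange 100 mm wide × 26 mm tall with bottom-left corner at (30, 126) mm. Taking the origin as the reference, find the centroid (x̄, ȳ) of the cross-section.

x̄ = 80.00 mm, ȳ = 65.50 mm

bottom flange: A = 160 × 26 = 4160.00, centroid at (80.00, 13.00).
web: A = 26 × 100 = 2600.00, centroid at (80.00, 76.00).
top flange: A = 100 × 26 = 2600.00, centroid at (80.00, 139.00).
ΣA = 9360.00 mm²
ΣAx̄ = (4160.00)(80.00) + (2600.00)(80.00) + (2600.00)(80.00) = 748800.00 mm³
ΣAȳ = (4160.00)(13.00) + (2600.00)(76.00) + (2600.00)(139.00) = 613080.00 mm³
x̄ = 748800.00 / 9360.00 = 80.00 mm
ȳ = 613080.00 / 9360.00 = 65.50 mm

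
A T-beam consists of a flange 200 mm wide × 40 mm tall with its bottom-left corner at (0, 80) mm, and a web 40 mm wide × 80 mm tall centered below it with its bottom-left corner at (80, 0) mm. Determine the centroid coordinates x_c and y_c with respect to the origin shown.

web: A = 40 × 80 = 3200.00, centroid at (100.00, 40.00).
flange: A = 200 × 40 = 8000.00, centroid at (100.00, 100.00).
ΣA = 11200.00 mm², ΣAx_c = 1120000.00 mm³, ΣAy_c = 928000.00 mm³.
x_c = 1120000.00/11200.00 = 100.00 mm; y_c = 928000.00/11200.00 = 82.86 mm.

x_c = 100.00 mm, y_c = 82.86 mm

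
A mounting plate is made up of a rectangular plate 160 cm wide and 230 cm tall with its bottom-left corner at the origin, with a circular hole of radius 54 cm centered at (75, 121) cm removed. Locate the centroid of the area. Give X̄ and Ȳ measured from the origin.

X̄ = 81.66 cm, Ȳ = 113.01 cm

Part | A | x̄ᵢ | ȳᵢ | A·x̄ᵢ | A·ȳᵢ
plate | 36800.00 | 80.00 | 115.00 | 2944000.00 | 4232000.00
hole | -9160.88 | 75.00 | 121.00 | -687066.31 | -1108466.99
Σ | 27639.12 |  |  | 2256933.69 | 3123533.01
X̄ = 2256933.69 / 27639.12 = 81.66 cm
Ȳ = 3123533.01 / 27639.12 = 113.01 cm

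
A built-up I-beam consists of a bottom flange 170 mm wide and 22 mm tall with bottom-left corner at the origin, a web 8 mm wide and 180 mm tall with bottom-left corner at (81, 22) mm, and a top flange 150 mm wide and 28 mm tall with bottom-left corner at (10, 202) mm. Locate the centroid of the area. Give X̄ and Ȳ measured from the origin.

bottom flange: A = 170 × 22 = 3740.00, centroid at (85.00, 11.00).
web: A = 8 × 180 = 1440.00, centroid at (85.00, 112.00).
top flange: A = 150 × 28 = 4200.00, centroid at (85.00, 216.00).
ΣA = 9380.00 mm², ΣAX̄ = 797300.00 mm³, ΣAȲ = 1109620.00 mm³.
X̄ = 797300.00/9380.00 = 85.00 mm; Ȳ = 1109620.00/9380.00 = 118.30 mm.

X̄ = 85.00 mm, Ȳ = 118.30 mm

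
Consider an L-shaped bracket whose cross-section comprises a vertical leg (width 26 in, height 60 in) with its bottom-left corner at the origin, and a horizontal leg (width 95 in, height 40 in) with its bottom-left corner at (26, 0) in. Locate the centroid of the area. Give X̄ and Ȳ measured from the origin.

X̄ = 55.89 in, Ȳ = 22.91 in

vertical leg: A = 26 × 60 = 1560.00, centroid at (13.00, 30.00).
horizontal leg: A = 95 × 40 = 3800.00, centroid at (73.50, 20.00).
ΣA = 5360.00 in²
ΣAX̄ = (1560.00)(13.00) + (3800.00)(73.50) = 299580.00 in³
ΣAȲ = (1560.00)(30.00) + (3800.00)(20.00) = 122800.00 in³
X̄ = 299580.00 / 5360.00 = 55.89 in
Ȳ = 122800.00 / 5360.00 = 22.91 in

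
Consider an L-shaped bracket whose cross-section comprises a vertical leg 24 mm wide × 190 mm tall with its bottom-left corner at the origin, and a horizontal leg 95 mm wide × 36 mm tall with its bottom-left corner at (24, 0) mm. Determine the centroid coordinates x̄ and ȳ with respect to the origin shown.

Part | A | x̄ᵢ | ȳᵢ | A·x̄ᵢ | A·ȳᵢ
vertical leg | 4560.00 | 12.00 | 95.00 | 54720.00 | 433200.00
horizontal leg | 3420.00 | 71.50 | 18.00 | 244530.00 | 61560.00
Σ | 7980.00 |  |  | 299250.00 | 494760.00
x̄ = 299250.00 / 7980.00 = 37.50 mm
ȳ = 494760.00 / 7980.00 = 62.00 mm

x̄ = 37.50 mm, ȳ = 62.00 mm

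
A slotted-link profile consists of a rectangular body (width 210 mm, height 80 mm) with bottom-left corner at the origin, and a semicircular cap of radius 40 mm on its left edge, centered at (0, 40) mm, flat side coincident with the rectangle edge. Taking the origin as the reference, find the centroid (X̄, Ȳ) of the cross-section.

rectangular body: A = 210 × 80 = 16800.00, centroid at (105.00, 40.00).
semicircular end: A = ½π·40² = 2513.27, centroid at (-16.98, 40.00).
ΣA = 19313.27 mm², ΣAX̄ = 1721333.33 mm³, ΣAȲ = 772530.96 mm³.
X̄ = 1721333.33/19313.27 = 89.13 mm; Ȳ = 772530.96/19313.27 = 40.00 mm.

X̄ = 89.13 mm, Ȳ = 40.00 mm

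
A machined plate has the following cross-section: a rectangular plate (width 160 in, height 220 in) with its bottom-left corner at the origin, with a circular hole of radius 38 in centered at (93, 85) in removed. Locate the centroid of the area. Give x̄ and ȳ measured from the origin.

plate: A = 160 × 220 = 35200.00, centroid at (80.00, 110.00).
hole: A = −π·38² = -4536.46, centroid at (93.00, 85.00).
ΣA = 30663.54 in², ΣAx̄ = 2394109.24 in³, ΣAȳ = 3486400.92 in³.
x̄ = 2394109.24/30663.54 = 78.08 in; ȳ = 3486400.92/30663.54 = 113.70 in.

x̄ = 78.08 in, ȳ = 113.70 in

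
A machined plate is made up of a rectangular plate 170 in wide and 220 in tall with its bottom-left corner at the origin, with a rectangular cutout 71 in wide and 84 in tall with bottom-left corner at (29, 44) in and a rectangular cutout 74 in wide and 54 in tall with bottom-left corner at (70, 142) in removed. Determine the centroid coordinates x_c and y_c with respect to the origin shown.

plate: A = 170 × 220 = 37400.00, centroid at (85.00, 110.00).
hole 1: A = −(71 × 84) = -5964.00, centroid at (64.50, 86.00).
hole 2: A = −(74 × 54) = -3996.00, centroid at (107.00, 169.00).
ΣA = 27440.00 in², ΣAx_c = 2366750.00 in³, ΣAy_c = 2925772.00 in³.
x_c = 2366750.00/27440.00 = 86.25 in; y_c = 2925772.00/27440.00 = 106.62 in.

x_c = 86.25 in, y_c = 106.62 in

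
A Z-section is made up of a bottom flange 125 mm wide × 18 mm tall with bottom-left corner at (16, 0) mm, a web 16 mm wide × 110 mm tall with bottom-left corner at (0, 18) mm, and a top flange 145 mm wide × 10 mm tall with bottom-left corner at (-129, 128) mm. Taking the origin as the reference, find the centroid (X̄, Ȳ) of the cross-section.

bottom flange: A = 125 × 18 = 2250.00, centroid at (78.50, 9.00).
web: A = 16 × 110 = 1760.00, centroid at (8.00, 73.00).
top flange: A = 145 × 10 = 1450.00, centroid at (-56.50, 133.00).
ΣA = 5460.00 mm²
ΣAX̄ = (2250.00)(78.50) + (1760.00)(8.00) + (1450.00)(-56.50) = 108780.00 mm³
ΣAȲ = (2250.00)(9.00) + (1760.00)(73.00) + (1450.00)(133.00) = 341580.00 mm³
X̄ = 108780.00 / 5460.00 = 19.92 mm
Ȳ = 341580.00 / 5460.00 = 62.56 mm

X̄ = 19.92 mm, Ȳ = 62.56 mm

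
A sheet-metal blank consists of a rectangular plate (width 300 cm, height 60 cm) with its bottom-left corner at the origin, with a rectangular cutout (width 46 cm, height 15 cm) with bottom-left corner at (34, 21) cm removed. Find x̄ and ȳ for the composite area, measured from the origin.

x̄ = 153.71 cm, ȳ = 30.06 cm

plate: A = 300 × 60 = 18000.00, centroid at (150.00, 30.00).
hole: A = −(46 × 15) = -690.00, centroid at (57.00, 28.50).
ΣA = 17310.00 cm², ΣAx̄ = 2660670.00 cm³, ΣAȳ = 520335.00 cm³.
x̄ = 2660670.00/17310.00 = 153.71 cm; ȳ = 520335.00/17310.00 = 30.06 cm.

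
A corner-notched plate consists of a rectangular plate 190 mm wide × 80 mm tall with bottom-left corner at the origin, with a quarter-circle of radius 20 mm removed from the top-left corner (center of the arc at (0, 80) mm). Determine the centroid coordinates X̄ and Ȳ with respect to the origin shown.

Part | A | x̄ᵢ | ȳᵢ | A·x̄ᵢ | A·ȳᵢ
plate | 15200.00 | 95.00 | 40.00 | 1444000.00 | 608000.00
removed quarter-circle | -314.16 | 8.49 | 71.51 | -2666.67 | -22466.07
Σ | 14885.84 |  |  | 1441333.33 | 585533.93
X̄ = 1441333.33 / 14885.84 = 96.83 mm
Ȳ = 585533.93 / 14885.84 = 39.33 mm

X̄ = 96.83 mm, Ȳ = 39.33 mm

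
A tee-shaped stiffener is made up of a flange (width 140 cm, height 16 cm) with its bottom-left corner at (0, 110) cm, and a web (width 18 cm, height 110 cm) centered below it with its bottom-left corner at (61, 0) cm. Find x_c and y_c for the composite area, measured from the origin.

x_c = 70.00 cm, y_c = 88.44 cm

web: A = 18 × 110 = 1980.00, centroid at (70.00, 55.00).
flange: A = 140 × 16 = 2240.00, centroid at (70.00, 118.00).
ΣA = 4220.00 cm²
ΣAx_c = (1980.00)(70.00) + (2240.00)(70.00) = 295400.00 cm³
ΣAy_c = (1980.00)(55.00) + (2240.00)(118.00) = 373220.00 cm³
x_c = 295400.00 / 4220.00 = 70.00 cm
y_c = 373220.00 / 4220.00 = 88.44 cm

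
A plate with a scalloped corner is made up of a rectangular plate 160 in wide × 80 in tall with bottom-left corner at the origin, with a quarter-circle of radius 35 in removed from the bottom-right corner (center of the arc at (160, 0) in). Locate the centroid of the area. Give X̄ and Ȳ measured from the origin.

X̄ = 74.71 in, Ȳ = 42.04 in

plate: A = 160 × 80 = 12800.00, centroid at (80.00, 40.00).
removed quarter-circle: A = −¼π·35² = -962.11, centroid at (145.15, 14.85).
ΣA = 11837.89 in², ΣAX̄ = 884353.63 in³, ΣAȲ = 497708.33 in³.
X̄ = 884353.63/11837.89 = 74.71 in; Ȳ = 497708.33/11837.89 = 42.04 in.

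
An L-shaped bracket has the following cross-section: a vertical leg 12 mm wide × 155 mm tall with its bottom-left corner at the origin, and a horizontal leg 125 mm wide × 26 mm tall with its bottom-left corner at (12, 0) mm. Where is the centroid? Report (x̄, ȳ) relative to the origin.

Part | A | x̄ᵢ | ȳᵢ | A·x̄ᵢ | A·ȳᵢ
vertical leg | 1860.00 | 6.00 | 77.50 | 11160.00 | 144150.00
horizontal leg | 3250.00 | 74.50 | 13.00 | 242125.00 | 42250.00
Σ | 5110.00 |  |  | 253285.00 | 186400.00
x̄ = 253285.00 / 5110.00 = 49.57 mm
ȳ = 186400.00 / 5110.00 = 36.48 mm

x̄ = 49.57 mm, ȳ = 36.48 mm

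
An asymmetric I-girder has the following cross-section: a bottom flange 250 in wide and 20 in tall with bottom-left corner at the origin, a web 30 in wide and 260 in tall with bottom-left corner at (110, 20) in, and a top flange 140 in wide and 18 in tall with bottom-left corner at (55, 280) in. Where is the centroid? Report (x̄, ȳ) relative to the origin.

x̄ = 125.00 in, ȳ = 127.17 in

Part | A | x̄ᵢ | ȳᵢ | A·x̄ᵢ | A·ȳᵢ
bottom flange | 5000.00 | 125.00 | 10.00 | 625000.00 | 50000.00
web | 7800.00 | 125.00 | 150.00 | 975000.00 | 1170000.00
top flange | 2520.00 | 125.00 | 289.00 | 315000.00 | 728280.00
Σ | 15320.00 |  |  | 1915000.00 | 1948280.00
x̄ = 1915000.00 / 15320.00 = 125.00 in
ȳ = 1948280.00 / 15320.00 = 127.17 in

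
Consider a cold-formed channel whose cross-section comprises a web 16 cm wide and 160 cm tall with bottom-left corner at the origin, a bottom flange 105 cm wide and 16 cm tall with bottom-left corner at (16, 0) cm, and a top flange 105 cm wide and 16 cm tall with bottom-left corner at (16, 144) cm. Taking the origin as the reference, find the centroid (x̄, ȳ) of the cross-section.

x̄ = 42.34 cm, ȳ = 80.00 cm

web: A = 16 × 160 = 2560.00, centroid at (8.00, 80.00).
bottom flange: A = 105 × 16 = 1680.00, centroid at (68.50, 8.00).
top flange: A = 105 × 16 = 1680.00, centroid at (68.50, 152.00).
ΣA = 5920.00 cm², ΣAx̄ = 250640.00 cm³, ΣAȳ = 473600.00 cm³.
x̄ = 250640.00/5920.00 = 42.34 cm; ȳ = 473600.00/5920.00 = 80.00 cm.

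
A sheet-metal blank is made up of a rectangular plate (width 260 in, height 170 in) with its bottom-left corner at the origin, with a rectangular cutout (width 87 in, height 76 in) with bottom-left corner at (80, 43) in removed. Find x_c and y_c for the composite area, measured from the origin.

plate: A = 260 × 170 = 44200.00, centroid at (130.00, 85.00).
hole: A = −(87 × 76) = -6612.00, centroid at (123.50, 81.00).
ΣA = 37588.00 in², ΣAx_c = 4929418.00 in³, ΣAy_c = 3221428.00 in³.
x_c = 4929418.00/37588.00 = 131.14 in; y_c = 3221428.00/37588.00 = 85.70 in.

x_c = 131.14 in, y_c = 85.70 in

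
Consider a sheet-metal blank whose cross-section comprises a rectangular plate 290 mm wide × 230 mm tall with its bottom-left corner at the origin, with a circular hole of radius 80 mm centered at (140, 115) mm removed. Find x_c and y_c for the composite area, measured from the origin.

plate: A = 290 × 230 = 66700.00, centroid at (145.00, 115.00).
hole: A = −π·80² = -20106.19, centroid at (140.00, 115.00).
ΣA = 46593.81 mm²
ΣAx_c = (66700.00)(145.00) + (-20106.19)(140.00) = 6856632.98 mm³
ΣAy_c = (66700.00)(115.00) + (-20106.19)(115.00) = 5358287.81 mm³
x_c = 6856632.98 / 46593.81 = 147.16 mm
y_c = 5358287.81 / 46593.81 = 115.00 mm

x_c = 147.16 mm, y_c = 115.00 mm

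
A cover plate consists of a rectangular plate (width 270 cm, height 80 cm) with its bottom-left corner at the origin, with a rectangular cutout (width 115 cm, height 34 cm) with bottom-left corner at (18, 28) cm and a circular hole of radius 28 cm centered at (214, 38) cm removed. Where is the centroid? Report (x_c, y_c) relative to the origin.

Part | A | x̄ᵢ | ȳᵢ | A·x̄ᵢ | A·ȳᵢ
plate | 21600.00 | 135.00 | 40.00 | 2916000.00 | 864000.00
hole 1 | -3910.00 | 75.50 | 45.00 | -295205.00 | -175950.00
hole 2 | -2463.01 | 214.00 | 38.00 | -527083.85 | -93594.33
Σ | 15226.99 |  |  | 2093711.15 | 594455.67
x_c = 2093711.15 / 15226.99 = 137.50 cm
y_c = 594455.67 / 15226.99 = 39.04 cm

x_c = 137.50 cm, y_c = 39.04 cm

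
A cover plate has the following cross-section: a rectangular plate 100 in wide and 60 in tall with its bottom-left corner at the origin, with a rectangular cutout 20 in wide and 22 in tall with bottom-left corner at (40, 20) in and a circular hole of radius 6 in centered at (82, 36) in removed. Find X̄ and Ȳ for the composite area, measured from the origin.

plate: A = 100 × 60 = 6000.00, centroid at (50.00, 30.00).
hole 1: A = −(20 × 22) = -440.00, centroid at (50.00, 31.00).
hole 2: A = −π·6² = -113.10, centroid at (82.00, 36.00).
ΣA = 5446.90 in², ΣAX̄ = 268726.02 in³, ΣAȲ = 162288.50 in³.
X̄ = 268726.02/5446.90 = 49.34 in; Ȳ = 162288.50/5446.90 = 29.79 in.

X̄ = 49.34 in, Ȳ = 29.79 in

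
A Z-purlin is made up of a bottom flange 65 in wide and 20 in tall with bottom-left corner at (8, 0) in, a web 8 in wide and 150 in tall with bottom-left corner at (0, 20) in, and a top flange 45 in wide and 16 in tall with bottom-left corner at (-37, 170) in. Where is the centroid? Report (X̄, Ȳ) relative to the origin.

X̄ = 14.60 in, Ȳ = 79.24 in

Part | A | x̄ᵢ | ȳᵢ | A·x̄ᵢ | A·ȳᵢ
bottom flange | 1300.00 | 40.50 | 10.00 | 52650.00 | 13000.00
web | 1200.00 | 4.00 | 95.00 | 4800.00 | 114000.00
top flange | 720.00 | -14.50 | 178.00 | -10440.00 | 128160.00
Σ | 3220.00 |  |  | 47010.00 | 255160.00
X̄ = 47010.00 / 3220.00 = 14.60 in
Ȳ = 255160.00 / 3220.00 = 79.24 in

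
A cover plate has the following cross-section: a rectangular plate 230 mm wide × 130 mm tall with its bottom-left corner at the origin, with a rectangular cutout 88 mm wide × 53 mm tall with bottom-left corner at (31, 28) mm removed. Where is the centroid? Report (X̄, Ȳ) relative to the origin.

plate: A = 230 × 130 = 29900.00, centroid at (115.00, 65.00).
hole: A = −(88 × 53) = -4664.00, centroid at (75.00, 54.50).
ΣA = 25236.00 mm², ΣAX̄ = 3088700.00 mm³, ΣAȲ = 1689312.00 mm³.
X̄ = 3088700.00/25236.00 = 122.39 mm; Ȳ = 1689312.00/25236.00 = 66.94 mm.

X̄ = 122.39 mm, Ȳ = 66.94 mm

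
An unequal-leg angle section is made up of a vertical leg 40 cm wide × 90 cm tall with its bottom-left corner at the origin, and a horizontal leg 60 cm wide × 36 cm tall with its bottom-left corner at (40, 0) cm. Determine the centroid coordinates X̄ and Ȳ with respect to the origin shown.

X̄ = 38.75 cm, Ȳ = 34.88 cm

vertical leg: A = 40 × 90 = 3600.00, centroid at (20.00, 45.00).
horizontal leg: A = 60 × 36 = 2160.00, centroid at (70.00, 18.00).
ΣA = 5760.00 cm²
ΣAX̄ = (3600.00)(20.00) + (2160.00)(70.00) = 223200.00 cm³
ΣAȲ = (3600.00)(45.00) + (2160.00)(18.00) = 200880.00 cm³
X̄ = 223200.00 / 5760.00 = 38.75 cm
Ȳ = 200880.00 / 5760.00 = 34.88 cm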